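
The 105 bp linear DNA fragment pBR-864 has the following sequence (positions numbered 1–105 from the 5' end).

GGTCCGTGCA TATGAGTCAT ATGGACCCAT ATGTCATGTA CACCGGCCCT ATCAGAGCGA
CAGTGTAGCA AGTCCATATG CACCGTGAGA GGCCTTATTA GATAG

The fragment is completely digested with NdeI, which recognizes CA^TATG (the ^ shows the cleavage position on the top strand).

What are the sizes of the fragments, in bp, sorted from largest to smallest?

NdeI sites (CATATG) start at positions 9, 18, 28, 75.
NdeI cuts after base 2 of each site, so after positions 10, 19, 29, 76.
Linear molecule, 4 cuts → 5 fragments:
  1–10 → 10 bp
  11–19 → 9 bp
  20–29 → 10 bp
  30–76 → 47 bp
  77–105 → 29 bp
Sorted largest to smallest: 47, 29, 10, 10, 9 bp.

47, 29, 10, 10, 9 bp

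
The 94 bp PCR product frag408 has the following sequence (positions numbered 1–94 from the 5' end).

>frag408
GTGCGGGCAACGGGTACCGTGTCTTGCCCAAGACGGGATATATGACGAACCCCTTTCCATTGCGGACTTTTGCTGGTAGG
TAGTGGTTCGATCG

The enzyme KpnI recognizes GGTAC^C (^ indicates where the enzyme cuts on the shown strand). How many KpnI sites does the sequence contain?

1

GGTACC occurs starting at position 13.
KpnI cuts at 1 site.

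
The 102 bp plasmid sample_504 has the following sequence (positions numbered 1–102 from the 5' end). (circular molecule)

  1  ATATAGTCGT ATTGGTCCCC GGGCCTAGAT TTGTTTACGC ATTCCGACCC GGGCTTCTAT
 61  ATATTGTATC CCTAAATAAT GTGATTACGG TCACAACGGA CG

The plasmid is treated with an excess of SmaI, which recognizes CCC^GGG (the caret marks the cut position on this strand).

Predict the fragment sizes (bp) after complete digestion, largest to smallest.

SmaI sites (CCCGGG) start at positions 18, 48.
SmaI cuts after base 3 of each site, so after positions 20, 50.
Circular molecule, 2 cuts → 2 fragments:
  21–50 → 30 bp
  51–102 then 1–20 → 52 + 20 = 72 bp
Sorted largest to smallest: 72, 30 bp.

72, 30 bp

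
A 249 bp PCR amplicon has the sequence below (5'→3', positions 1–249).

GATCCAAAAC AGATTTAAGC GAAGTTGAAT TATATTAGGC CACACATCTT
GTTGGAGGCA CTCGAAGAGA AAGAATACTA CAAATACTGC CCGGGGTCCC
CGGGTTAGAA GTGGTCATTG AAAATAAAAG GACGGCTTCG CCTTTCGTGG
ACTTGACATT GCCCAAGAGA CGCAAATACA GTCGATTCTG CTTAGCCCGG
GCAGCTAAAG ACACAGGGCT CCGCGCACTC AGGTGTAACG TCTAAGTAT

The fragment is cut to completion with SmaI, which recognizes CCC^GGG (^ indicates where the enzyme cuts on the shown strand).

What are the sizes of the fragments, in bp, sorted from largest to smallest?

97, 92, 51, 9 bp

SmaI sites (CCCGGG) start at positions 90, 99, 196.
SmaI cuts after base 3 of each site, so after positions 92, 101, 198.
Linear molecule, 3 cuts → 4 fragments:
  1–92 → 92 bp
  93–101 → 9 bp
  102–198 → 97 bp
  199–249 → 51 bp
Sorted largest to smallest: 97, 92, 51, 9 bp.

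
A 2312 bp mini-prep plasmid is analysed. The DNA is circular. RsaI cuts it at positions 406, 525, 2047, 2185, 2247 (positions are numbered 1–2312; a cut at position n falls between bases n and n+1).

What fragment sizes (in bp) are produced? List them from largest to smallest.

Circular molecule, 5 cuts → 5 fragments:
  525 − 406 = 119 bp
  2047 − 525 = 1522 bp
  2185 − 2047 = 138 bp
  2247 − 2185 = 62 bp
  wrap: 2312 − 2247 + 406 = 471 bp
Sorted largest to smallest: 1522, 471, 138, 119, 62 bp.

1522, 471, 138, 119, 62 bp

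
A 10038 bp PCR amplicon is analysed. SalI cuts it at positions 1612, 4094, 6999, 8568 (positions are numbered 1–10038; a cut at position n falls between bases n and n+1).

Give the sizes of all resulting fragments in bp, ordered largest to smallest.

Linear molecule, 4 cuts → 5 fragments:
  1612 − 0 = 1612 bp
  4094 − 1612 = 2482 bp
  6999 − 4094 = 2905 bp
  8568 − 6999 = 1569 bp
  10038 − 8568 = 1470 bp
Sorted largest to smallest: 2905, 2482, 1612, 1569, 1470 bp.

2905, 2482, 1612, 1569, 1470 bp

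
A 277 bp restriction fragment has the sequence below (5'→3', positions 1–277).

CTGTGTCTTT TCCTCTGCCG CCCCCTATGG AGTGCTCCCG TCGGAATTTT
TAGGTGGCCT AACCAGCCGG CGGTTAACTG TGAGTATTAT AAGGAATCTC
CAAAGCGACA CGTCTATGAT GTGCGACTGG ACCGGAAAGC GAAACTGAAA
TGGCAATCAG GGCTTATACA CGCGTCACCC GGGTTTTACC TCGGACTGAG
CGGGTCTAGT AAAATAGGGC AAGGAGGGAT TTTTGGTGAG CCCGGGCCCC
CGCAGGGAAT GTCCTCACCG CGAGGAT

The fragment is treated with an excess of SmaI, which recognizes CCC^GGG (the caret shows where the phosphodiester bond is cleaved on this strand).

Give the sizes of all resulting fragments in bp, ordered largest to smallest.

180, 63, 34 bp

SmaI sites (CCCGGG) start at positions 178, 241.
SmaI cuts after base 3 of each site, so after positions 180, 243.
Linear molecule, 2 cuts → 3 fragments:
  1–180 → 180 bp
  181–243 → 63 bp
  244–277 → 34 bp
Sorted largest to smallest: 180, 63, 34 bp.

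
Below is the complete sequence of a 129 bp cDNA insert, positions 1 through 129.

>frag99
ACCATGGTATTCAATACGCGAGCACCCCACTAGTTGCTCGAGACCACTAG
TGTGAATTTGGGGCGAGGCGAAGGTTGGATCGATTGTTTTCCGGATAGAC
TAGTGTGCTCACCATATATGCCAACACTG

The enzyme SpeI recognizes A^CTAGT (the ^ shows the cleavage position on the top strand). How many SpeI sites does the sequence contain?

ACTAGT occurs starting at positions 29, 46, 99.
SpeI cuts at 3 sites.

3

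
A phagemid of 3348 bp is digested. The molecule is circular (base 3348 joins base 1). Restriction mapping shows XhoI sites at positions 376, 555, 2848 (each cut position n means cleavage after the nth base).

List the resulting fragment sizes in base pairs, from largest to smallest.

Circular molecule, 3 cuts → 3 fragments:
  555 − 376 = 179 bp
  2848 − 555 = 2293 bp
  wrap: 3348 − 2848 + 376 = 876 bp
Sorted largest to smallest: 2293, 876, 179 bp.

2293, 876, 179 bp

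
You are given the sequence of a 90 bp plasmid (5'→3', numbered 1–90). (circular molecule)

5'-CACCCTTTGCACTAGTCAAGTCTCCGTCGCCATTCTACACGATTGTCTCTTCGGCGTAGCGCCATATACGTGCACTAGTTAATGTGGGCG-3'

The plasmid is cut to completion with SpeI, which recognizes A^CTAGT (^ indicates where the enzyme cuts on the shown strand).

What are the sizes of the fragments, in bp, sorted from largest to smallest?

SpeI sites (ACTAGT) start at positions 11, 74.
SpeI cuts after the first base of each site, so after positions 11, 74.
Circular molecule, 2 cuts → 2 fragments:
  12–74 → 63 bp
  75–90 then 1–11 → 16 + 11 = 27 bp
Sorted largest to smallest: 63, 27 bp.

63, 27 bp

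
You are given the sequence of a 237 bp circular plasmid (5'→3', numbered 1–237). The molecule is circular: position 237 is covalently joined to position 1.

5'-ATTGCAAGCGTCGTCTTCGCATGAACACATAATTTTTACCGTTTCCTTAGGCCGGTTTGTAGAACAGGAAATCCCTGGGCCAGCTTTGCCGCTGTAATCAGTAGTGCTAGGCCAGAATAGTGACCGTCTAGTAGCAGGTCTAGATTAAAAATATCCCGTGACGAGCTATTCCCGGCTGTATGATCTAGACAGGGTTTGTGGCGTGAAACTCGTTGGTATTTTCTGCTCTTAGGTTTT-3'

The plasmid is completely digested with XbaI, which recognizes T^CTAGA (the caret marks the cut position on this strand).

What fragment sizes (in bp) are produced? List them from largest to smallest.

192, 45 bp

XbaI sites (TCTAGA) start at positions 139, 184.
XbaI cuts after the first base of each site, so after positions 139, 184.
Circular molecule, 2 cuts → 2 fragments:
  140–184 → 45 bp
  185–237 then 1–139 → 53 + 139 = 192 bp
Sorted largest to smallest: 192, 45 bp.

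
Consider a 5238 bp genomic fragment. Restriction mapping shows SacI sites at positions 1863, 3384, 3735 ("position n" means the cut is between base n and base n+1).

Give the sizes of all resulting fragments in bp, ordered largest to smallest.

1863, 1521, 1503, 351 bp

Linear molecule, 3 cuts → 4 fragments:
  1863 − 0 = 1863 bp
  3384 − 1863 = 1521 bp
  3735 − 3384 = 351 bp
  5238 − 3735 = 1503 bp
Sorted largest to smallest: 1863, 1521, 1503, 351 bp.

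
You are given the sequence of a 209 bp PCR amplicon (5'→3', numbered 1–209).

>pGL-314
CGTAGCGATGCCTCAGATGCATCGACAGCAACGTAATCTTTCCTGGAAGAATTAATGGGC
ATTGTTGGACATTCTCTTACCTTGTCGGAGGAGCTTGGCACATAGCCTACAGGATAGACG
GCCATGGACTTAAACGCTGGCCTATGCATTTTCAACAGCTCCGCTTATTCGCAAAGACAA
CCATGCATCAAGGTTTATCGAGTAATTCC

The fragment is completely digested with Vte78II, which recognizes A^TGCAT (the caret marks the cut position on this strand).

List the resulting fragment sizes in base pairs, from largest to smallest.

127, 39, 26, 17 bp

Vte78II sites (ATGCAT) start at positions 17, 144, 183.
Vte78II cuts after the first base of each site, so after positions 17, 144, 183.
Linear molecule, 3 cuts → 4 fragments:
  1–17 → 17 bp
  18–144 → 127 bp
  145–183 → 39 bp
  184–209 → 26 bp
Sorted largest to smallest: 127, 39, 26, 17 bp.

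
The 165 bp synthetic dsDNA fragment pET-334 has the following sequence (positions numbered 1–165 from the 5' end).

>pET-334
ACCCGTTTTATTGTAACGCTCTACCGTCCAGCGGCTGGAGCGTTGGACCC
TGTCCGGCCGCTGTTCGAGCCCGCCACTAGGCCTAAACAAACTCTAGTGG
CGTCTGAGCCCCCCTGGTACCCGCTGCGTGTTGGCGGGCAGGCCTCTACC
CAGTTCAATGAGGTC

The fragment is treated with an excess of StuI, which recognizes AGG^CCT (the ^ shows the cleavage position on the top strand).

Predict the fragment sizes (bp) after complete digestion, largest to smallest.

StuI sites (AGGCCT) start at positions 79, 140.
StuI cuts after base 3 of each site, so after positions 81, 142.
Linear molecule, 2 cuts → 3 fragments:
  1–81 → 81 bp
  82–142 → 61 bp
  143–165 → 23 bp
Sorted largest to smallest: 81, 61, 23 bp.

81, 61, 23 bp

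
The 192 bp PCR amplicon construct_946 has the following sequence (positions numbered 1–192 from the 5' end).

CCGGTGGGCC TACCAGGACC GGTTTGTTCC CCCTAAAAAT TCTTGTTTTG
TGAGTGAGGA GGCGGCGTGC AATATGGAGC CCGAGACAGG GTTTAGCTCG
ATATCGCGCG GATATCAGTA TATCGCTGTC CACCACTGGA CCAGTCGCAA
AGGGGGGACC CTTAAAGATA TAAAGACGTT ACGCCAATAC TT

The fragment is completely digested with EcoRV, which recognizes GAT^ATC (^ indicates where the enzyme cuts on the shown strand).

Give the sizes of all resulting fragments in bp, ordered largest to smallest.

102, 79, 11 bp

EcoRV sites (GATATC) start at positions 100, 111.
EcoRV cuts after base 3 of each site, so after positions 102, 113.
Linear molecule, 2 cuts → 3 fragments:
  1–102 → 102 bp
  103–113 → 11 bp
  114–192 → 79 bp
Sorted largest to smallest: 102, 79, 11 bp.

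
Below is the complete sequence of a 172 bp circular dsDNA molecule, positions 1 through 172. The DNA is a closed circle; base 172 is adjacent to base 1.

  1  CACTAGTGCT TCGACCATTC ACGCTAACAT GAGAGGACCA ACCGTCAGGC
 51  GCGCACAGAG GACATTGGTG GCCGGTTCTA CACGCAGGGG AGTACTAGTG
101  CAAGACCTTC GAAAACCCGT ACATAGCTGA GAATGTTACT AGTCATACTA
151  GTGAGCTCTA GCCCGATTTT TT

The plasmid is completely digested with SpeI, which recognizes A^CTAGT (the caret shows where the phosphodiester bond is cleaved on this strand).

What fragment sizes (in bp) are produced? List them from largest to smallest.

92, 44, 27, 9 bp

SpeI sites (ACTAGT) start at positions 2, 94, 138, 147.
SpeI cuts after the first base of each site, so after positions 2, 94, 138, 147.
Circular molecule, 4 cuts → 4 fragments:
  3–94 → 92 bp
  95–138 → 44 bp
  139–147 → 9 bp
  148–172 then 1–2 → 25 + 2 = 27 bp
Sorted largest to smallest: 92, 44, 27, 9 bp.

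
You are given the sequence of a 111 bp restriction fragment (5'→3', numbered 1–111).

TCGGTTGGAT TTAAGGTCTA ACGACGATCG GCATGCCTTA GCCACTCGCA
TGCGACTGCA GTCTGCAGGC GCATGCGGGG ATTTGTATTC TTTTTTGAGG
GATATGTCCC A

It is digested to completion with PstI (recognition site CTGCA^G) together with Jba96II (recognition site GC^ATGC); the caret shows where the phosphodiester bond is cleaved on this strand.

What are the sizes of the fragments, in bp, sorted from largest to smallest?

39, 32, 17, 11, 7, 5 bp

PstI sites (CTGCAG) start at positions 56, 63.
PstI cuts after base 5 of each site (before the last base), so after positions 60, 67.
Jba96II sites (GCATGC) start at positions 31, 48, 71.
Jba96II cuts after base 2 of each site, so after positions 32, 49, 72.
Combined cut positions: 32, 49, 60, 67, 72.
Linear molecule, 5 cuts → 6 fragments:
  1–32 → 32 bp
  33–49 → 17 bp
  50–60 → 11 bp
  61–67 → 7 bp
  68–72 → 5 bp
  73–111 → 39 bp
Sorted largest to smallest: 39, 32, 17, 11, 7, 5 bp.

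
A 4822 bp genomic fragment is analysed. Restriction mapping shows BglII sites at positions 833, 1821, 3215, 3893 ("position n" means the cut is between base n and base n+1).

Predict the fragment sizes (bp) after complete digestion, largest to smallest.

Linear molecule, 4 cuts → 5 fragments:
  833 − 0 = 833 bp
  1821 − 833 = 988 bp
  3215 − 1821 = 1394 bp
  3893 − 3215 = 678 bp
  4822 − 3893 = 929 bp
Sorted largest to smallest: 1394, 988, 929, 833, 678 bp.

1394, 988, 929, 833, 678 bp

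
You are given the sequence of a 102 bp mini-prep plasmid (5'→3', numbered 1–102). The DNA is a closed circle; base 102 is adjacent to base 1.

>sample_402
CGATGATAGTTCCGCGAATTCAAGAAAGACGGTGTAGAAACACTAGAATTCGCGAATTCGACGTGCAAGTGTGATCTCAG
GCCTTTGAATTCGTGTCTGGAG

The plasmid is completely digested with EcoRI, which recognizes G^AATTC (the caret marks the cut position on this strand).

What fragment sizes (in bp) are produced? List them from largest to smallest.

EcoRI sites (GAATTC) start at positions 16, 46, 54, 87.
EcoRI cuts after the first base of each site, so after positions 16, 46, 54, 87.
Circular molecule, 4 cuts → 4 fragments:
  17–46 → 30 bp
  47–54 → 8 bp
  55–87 → 33 bp
  88–102 then 1–16 → 15 + 16 = 31 bp
Sorted largest to smallest: 33, 31, 30, 8 bp.

33, 31, 30, 8 bp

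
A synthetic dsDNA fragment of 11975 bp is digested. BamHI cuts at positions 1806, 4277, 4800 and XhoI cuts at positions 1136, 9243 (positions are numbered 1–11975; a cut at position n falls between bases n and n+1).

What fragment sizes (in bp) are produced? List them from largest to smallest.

4443, 2732, 2471, 1136, 670, 523 bp

Combined cut positions (sorted): 1136, 1806, 4277, 4800, 9243.
Linear molecule, 5 cuts → 6 fragments:
  1136 − 0 = 1136 bp
  1806 − 1136 = 670 bp
  4277 − 1806 = 2471 bp
  4800 − 4277 = 523 bp
  9243 − 4800 = 4443 bp
  11975 − 9243 = 2732 bp
Sorted largest to smallest: 4443, 2732, 2471, 1136, 670, 523 bp.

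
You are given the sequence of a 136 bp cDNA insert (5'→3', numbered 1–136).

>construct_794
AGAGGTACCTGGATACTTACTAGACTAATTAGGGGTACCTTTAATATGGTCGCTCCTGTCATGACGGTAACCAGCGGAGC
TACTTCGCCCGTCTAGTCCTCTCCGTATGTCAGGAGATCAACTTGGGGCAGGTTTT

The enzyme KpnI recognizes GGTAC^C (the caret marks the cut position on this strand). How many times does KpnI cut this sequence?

GGTACC occurs starting at positions 4, 34.
KpnI cuts at 2 sites.

2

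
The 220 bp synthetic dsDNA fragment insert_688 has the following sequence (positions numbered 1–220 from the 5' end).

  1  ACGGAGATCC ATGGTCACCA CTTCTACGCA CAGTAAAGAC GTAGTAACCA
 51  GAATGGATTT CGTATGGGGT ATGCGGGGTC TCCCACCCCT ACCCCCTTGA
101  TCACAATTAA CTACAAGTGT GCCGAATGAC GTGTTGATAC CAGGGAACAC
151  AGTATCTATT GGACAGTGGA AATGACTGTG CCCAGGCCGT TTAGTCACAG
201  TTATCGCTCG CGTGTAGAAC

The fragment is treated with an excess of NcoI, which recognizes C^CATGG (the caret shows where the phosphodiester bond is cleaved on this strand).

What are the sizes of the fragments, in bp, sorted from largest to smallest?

211, 9 bp

The NcoI site (CCATGG) starts at position 9.
NcoI cuts after the first base of each site, so after position 9.
Linear molecule, 1 cut → 2 fragments:
  1–9 → 9 bp
  10–220 → 211 bp
Sorted largest to smallest: 211, 9 bp.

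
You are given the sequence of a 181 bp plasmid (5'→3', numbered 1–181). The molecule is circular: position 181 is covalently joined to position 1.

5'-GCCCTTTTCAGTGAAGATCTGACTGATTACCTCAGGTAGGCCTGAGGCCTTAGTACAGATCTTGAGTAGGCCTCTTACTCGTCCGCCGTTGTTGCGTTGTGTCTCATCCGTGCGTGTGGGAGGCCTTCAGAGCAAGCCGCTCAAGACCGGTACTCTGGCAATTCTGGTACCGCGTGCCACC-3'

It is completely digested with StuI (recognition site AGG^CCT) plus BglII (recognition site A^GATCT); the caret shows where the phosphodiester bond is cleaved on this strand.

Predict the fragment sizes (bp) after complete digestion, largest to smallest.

73, 53, 25, 13, 10, 7 bp

StuI sites (AGGCCT) start at positions 38, 45, 68, 121.
StuI cuts after base 3 of each site, so after positions 40, 47, 70, 123.
BglII sites (AGATCT) start at positions 15, 57.
BglII cuts after the first base of each site, so after positions 15, 57.
Combined cut positions: 15, 40, 47, 57, 70, 123.
Circular molecule, 6 cuts → 6 fragments:
  16–40 → 25 bp
  41–47 → 7 bp
  48–57 → 10 bp
  58–70 → 13 bp
  71–123 → 53 bp
  124–181 then 1–15 → 58 + 15 = 73 bp
Sorted largest to smallest: 73, 53, 25, 13, 10, 7 bp.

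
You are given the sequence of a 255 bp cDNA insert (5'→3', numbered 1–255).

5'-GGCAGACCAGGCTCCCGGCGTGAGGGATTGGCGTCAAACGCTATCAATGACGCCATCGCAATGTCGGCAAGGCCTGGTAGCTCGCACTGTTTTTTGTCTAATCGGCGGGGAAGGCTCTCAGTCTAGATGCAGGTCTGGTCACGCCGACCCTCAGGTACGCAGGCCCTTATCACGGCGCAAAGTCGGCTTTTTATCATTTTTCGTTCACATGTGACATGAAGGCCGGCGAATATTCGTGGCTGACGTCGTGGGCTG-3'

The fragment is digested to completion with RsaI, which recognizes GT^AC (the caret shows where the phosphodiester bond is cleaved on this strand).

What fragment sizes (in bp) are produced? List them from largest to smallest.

156, 99 bp

The RsaI site (GTAC) starts at position 155.
RsaI cuts after base 2 of each site, so after position 156.
Linear molecule, 1 cut → 2 fragments:
  1–156 → 156 bp
  157–255 → 99 bp
Sorted largest to smallest: 156, 99 bp.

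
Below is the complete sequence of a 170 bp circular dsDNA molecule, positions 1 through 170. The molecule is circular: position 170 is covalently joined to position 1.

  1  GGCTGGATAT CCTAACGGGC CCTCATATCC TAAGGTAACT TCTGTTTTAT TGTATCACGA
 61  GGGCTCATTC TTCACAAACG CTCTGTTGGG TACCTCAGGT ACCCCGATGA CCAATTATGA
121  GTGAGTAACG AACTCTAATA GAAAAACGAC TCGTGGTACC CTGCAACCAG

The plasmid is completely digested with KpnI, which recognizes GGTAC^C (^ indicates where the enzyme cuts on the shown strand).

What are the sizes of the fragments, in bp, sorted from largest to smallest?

KpnI sites (GGTACC) start at positions 89, 98, 155.
KpnI cuts after base 5 of each site (before the last base), so after positions 93, 102, 159.
Circular molecule, 3 cuts → 3 fragments:
  94–102 → 9 bp
  103–159 → 57 bp
  160–170 then 1–93 → 11 + 93 = 104 bp
Sorted largest to smallest: 104, 57, 9 bp.

104, 57, 9 bp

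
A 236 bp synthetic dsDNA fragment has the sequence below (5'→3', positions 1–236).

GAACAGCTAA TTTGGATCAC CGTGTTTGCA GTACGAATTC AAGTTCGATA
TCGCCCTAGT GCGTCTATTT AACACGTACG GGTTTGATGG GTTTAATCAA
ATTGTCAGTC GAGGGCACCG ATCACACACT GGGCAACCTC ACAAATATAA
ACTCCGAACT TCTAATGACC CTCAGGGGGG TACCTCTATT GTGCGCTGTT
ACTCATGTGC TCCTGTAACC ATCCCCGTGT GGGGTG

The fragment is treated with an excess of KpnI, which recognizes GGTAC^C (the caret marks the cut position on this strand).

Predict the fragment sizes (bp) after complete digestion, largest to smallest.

183, 53 bp

The KpnI site (GGTACC) starts at position 179.
KpnI cuts after base 5 of each site (before the last base), so after position 183.
Linear molecule, 1 cut → 2 fragments:
  1–183 → 183 bp
  184–236 → 53 bp
Sorted largest to smallest: 183, 53 bp.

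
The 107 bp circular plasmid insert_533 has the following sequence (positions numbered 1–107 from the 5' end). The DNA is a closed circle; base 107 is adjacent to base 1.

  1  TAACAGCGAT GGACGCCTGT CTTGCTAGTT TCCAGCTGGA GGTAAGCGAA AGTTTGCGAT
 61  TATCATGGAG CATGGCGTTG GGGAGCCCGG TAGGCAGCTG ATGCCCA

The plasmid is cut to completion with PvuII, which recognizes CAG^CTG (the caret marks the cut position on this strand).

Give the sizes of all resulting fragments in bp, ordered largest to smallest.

PvuII sites (CAGCTG) start at positions 33, 95.
PvuII cuts after base 3 of each site, so after positions 35, 97.
Circular molecule, 2 cuts → 2 fragments:
  36–97 → 62 bp
  98–107 then 1–35 → 10 + 35 = 45 bp
Sorted largest to smallest: 62, 45 bp.

62, 45 bp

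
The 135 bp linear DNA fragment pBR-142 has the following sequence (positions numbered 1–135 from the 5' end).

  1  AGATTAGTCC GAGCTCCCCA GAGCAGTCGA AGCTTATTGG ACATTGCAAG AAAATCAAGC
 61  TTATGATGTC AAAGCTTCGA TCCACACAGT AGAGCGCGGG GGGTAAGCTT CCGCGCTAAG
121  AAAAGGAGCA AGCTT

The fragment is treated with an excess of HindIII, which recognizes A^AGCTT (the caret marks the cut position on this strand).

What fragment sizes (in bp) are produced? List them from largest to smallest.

33, 30, 27, 25, 15, 5 bp

HindIII sites (AAGCTT) start at positions 30, 57, 72, 105, 130.
HindIII cuts after the first base of each site, so after positions 30, 57, 72, 105, 130.
Linear molecule, 5 cuts → 6 fragments:
  1–30 → 30 bp
  31–57 → 27 bp
  58–72 → 15 bp
  73–105 → 33 bp
  106–130 → 25 bp
  131–135 → 5 bp
Sorted largest to smallest: 33, 30, 27, 25, 15, 5 bp.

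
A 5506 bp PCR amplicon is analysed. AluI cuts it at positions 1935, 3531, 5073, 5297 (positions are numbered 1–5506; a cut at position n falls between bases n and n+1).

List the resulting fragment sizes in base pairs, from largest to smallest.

Linear molecule, 4 cuts → 5 fragments:
  1935 − 0 = 1935 bp
  3531 − 1935 = 1596 bp
  5073 − 3531 = 1542 bp
  5297 − 5073 = 224 bp
  5506 − 5297 = 209 bp
Sorted largest to smallest: 1935, 1596, 1542, 224, 209 bp.

1935, 1596, 1542, 224, 209 bp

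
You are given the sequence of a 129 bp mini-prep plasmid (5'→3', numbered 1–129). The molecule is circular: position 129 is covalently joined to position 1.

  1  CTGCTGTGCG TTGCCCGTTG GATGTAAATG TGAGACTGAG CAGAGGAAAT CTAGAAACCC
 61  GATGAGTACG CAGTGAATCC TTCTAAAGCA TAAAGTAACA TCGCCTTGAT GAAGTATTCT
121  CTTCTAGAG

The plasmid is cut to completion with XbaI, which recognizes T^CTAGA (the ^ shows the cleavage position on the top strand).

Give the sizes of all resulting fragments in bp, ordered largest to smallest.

XbaI sites (TCTAGA) start at positions 50, 123.
XbaI cuts after the first base of each site, so after positions 50, 123.
Circular molecule, 2 cuts → 2 fragments:
  51–123 → 73 bp
  124–129 then 1–50 → 6 + 50 = 56 bp
Sorted largest to smallest: 73, 56 bp.

73, 56 bp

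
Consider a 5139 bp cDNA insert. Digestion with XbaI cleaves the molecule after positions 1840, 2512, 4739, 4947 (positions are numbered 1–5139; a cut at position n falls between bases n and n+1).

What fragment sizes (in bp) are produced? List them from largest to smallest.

2227, 1840, 672, 208, 192 bp

Linear molecule, 4 cuts → 5 fragments:
  1840 − 0 = 1840 bp
  2512 − 1840 = 672 bp
  4739 − 2512 = 2227 bp
  4947 − 4739 = 208 bp
  5139 − 4947 = 192 bp
Sorted largest to smallest: 2227, 1840, 672, 208, 192 bp.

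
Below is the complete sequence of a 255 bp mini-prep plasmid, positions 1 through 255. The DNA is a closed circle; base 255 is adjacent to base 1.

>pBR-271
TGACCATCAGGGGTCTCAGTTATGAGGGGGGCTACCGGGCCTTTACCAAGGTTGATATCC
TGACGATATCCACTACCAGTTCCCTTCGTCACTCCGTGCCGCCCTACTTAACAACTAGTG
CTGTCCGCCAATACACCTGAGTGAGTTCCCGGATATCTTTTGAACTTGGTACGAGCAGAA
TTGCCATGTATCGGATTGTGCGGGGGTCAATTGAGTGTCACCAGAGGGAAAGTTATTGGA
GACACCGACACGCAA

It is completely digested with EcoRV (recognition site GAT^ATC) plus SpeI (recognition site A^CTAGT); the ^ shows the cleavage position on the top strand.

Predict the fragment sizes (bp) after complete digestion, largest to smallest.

EcoRV sites (GATATC) start at positions 54, 65, 152.
EcoRV cuts after base 3 of each site, so after positions 56, 67, 154.
The SpeI site (ACTAGT) starts at position 114.
SpeI cuts after the first base of each site, so after position 114.
Combined cut positions: 56, 67, 114, 154.
Circular molecule, 4 cuts → 4 fragments:
  57–67 → 11 bp
  68–114 → 47 bp
  115–154 → 40 bp
  155–255 then 1–56 → 101 + 56 = 157 bp
Sorted largest to smallest: 157, 47, 40, 11 bp.

157, 47, 40, 11 bp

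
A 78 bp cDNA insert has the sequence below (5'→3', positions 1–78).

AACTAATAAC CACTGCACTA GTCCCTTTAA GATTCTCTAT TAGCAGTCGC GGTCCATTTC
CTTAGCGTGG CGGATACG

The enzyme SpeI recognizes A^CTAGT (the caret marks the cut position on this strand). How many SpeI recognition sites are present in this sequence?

1

ACTAGT occurs starting at position 17.
SpeI cuts at 1 site.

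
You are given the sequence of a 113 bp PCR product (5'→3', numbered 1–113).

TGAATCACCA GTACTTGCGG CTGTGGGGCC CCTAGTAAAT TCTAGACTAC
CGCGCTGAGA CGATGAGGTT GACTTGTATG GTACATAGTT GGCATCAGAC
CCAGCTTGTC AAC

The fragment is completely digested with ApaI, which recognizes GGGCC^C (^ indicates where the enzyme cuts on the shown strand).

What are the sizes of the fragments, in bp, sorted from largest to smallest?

83, 30 bp

The ApaI site (GGGCCC) starts at position 26.
ApaI cuts after base 5 of each site (before the last base), so after position 30.
Linear molecule, 1 cut → 2 fragments:
  1–30 → 30 bp
  31–113 → 83 bp
Sorted largest to smallest: 83, 30 bp.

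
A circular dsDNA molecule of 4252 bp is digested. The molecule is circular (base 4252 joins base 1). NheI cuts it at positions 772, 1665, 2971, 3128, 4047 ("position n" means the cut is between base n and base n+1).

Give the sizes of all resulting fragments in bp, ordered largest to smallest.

1306, 977, 919, 893, 157 bp

Circular molecule, 5 cuts → 5 fragments:
  1665 − 772 = 893 bp
  2971 − 1665 = 1306 bp
  3128 − 2971 = 157 bp
  4047 − 3128 = 919 bp
  wrap: 4252 − 4047 + 772 = 977 bp
Sorted largest to smallest: 1306, 977, 919, 893, 157 bp.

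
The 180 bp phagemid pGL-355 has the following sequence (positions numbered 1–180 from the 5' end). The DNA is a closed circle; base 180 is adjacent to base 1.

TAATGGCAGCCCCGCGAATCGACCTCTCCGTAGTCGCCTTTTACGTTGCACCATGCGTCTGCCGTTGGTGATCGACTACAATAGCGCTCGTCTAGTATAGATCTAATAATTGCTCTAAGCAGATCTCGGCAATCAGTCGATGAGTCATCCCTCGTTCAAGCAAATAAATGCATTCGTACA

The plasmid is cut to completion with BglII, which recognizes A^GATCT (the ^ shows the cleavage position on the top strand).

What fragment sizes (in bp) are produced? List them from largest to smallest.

BglII sites (AGATCT) start at positions 99, 121.
BglII cuts after the first base of each site, so after positions 99, 121.
Circular molecule, 2 cuts → 2 fragments:
  100–121 → 22 bp
  122–180 then 1–99 → 59 + 99 = 158 bp
Sorted largest to smallest: 158, 22 bp.

158, 22 bp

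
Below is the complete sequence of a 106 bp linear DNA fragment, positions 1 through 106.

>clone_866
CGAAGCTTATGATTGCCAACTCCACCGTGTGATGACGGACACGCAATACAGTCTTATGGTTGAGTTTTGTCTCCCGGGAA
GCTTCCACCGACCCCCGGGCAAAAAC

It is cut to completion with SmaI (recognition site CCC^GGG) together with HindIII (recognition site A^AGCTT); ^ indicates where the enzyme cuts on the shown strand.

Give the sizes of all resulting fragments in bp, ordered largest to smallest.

72, 17, 10, 4, 3 bp

SmaI sites (CCCGGG) start at positions 73, 94.
SmaI cuts after base 3 of each site, so after positions 75, 96.
HindIII sites (AAGCTT) start at positions 3, 79.
HindIII cuts after the first base of each site, so after positions 3, 79.
Combined cut positions: 3, 75, 79, 96.
Linear molecule, 4 cuts → 5 fragments:
  1–3 → 3 bp
  4–75 → 72 bp
  76–79 → 4 bp
  80–96 → 17 bp
  97–106 → 10 bp
Sorted largest to smallest: 72, 17, 10, 4, 3 bp.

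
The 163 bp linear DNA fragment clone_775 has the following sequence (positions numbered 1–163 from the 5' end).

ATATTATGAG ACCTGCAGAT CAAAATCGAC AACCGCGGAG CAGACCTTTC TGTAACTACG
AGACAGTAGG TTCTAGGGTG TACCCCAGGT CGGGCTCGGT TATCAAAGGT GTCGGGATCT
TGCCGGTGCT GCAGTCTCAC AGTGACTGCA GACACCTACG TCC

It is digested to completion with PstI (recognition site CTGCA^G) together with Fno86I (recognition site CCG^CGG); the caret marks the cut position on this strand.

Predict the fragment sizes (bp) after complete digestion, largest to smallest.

PstI sites (CTGCAG) start at positions 13, 129, 146.
PstI cuts after base 5 of each site (before the last base), so after positions 17, 133, 150.
The Fno86I site (CCGCGG) starts at position 33.
Fno86I cuts after base 3 of each site, so after position 35.
Combined cut positions: 17, 35, 133, 150.
Linear molecule, 4 cuts → 5 fragments:
  1–17 → 17 bp
  18–35 → 18 bp
  36–133 → 98 bp
  134–150 → 17 bp
  151–163 → 13 bp
Sorted largest to smallest: 98, 18, 17, 17, 13 bp.

98, 18, 17, 17, 13 bp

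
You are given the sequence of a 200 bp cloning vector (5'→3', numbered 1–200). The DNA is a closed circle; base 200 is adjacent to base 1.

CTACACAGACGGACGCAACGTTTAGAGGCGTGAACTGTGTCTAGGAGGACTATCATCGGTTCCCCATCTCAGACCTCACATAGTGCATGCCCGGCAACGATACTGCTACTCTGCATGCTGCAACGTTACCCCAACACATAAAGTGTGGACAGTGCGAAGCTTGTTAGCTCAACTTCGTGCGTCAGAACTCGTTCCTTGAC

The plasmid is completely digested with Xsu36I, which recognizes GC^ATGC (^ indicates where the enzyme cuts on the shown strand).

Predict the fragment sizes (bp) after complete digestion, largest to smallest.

172, 28 bp

Xsu36I sites (GCATGC) start at positions 85, 113.
Xsu36I cuts after base 2 of each site, so after positions 86, 114.
Circular molecule, 2 cuts → 2 fragments:
  87–114 → 28 bp
  115–200 then 1–86 → 86 + 86 = 172 bp
Sorted largest to smallest: 172, 28 bp.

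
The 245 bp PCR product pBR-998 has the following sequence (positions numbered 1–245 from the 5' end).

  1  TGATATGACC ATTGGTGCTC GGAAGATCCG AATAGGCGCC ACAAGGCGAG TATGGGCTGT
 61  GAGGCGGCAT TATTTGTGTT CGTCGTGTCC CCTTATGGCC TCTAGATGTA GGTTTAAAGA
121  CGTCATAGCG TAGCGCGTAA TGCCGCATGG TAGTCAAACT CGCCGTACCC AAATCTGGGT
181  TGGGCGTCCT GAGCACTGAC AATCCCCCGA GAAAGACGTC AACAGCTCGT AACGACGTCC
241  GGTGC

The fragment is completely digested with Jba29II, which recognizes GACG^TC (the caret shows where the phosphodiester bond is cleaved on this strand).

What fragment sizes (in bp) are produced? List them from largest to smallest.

Jba29II sites (GACGTC) start at positions 119, 215, 234.
Jba29II cuts after base 4 of each site, so after positions 122, 218, 237.
Linear molecule, 3 cuts → 4 fragments:
  1–122 → 122 bp
  123–218 → 96 bp
  219–237 → 19 bp
  238–245 → 8 bp
Sorted largest to smallest: 122, 96, 19, 8 bp.

122, 96, 19, 8 bp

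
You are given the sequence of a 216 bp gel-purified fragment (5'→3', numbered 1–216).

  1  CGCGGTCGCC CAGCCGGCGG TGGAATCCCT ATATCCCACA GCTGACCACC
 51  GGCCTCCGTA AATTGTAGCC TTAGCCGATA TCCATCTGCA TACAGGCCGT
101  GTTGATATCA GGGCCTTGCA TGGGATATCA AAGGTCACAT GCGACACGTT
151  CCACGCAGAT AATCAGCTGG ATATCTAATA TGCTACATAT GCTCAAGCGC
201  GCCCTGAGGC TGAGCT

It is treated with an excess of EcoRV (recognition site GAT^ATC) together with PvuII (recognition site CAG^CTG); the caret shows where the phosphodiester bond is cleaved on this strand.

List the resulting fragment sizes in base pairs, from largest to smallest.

EcoRV sites (GATATC) start at positions 77, 104, 124, 170.
EcoRV cuts after base 3 of each site, so after positions 79, 106, 126, 172.
PvuII sites (CAGCTG) start at positions 39, 164.
PvuII cuts after base 3 of each site, so after positions 41, 166.
Combined cut positions: 41, 79, 106, 126, 166, 172.
Linear molecule, 6 cuts → 7 fragments:
  1–41 → 41 bp
  42–79 → 38 bp
  80–106 → 27 bp
  107–126 → 20 bp
  127–166 → 40 bp
  167–172 → 6 bp
  173–216 → 44 bp
Sorted largest to smallest: 44, 41, 40, 38, 27, 20, 6 bp.

44, 41, 40, 38, 27, 20, 6 bp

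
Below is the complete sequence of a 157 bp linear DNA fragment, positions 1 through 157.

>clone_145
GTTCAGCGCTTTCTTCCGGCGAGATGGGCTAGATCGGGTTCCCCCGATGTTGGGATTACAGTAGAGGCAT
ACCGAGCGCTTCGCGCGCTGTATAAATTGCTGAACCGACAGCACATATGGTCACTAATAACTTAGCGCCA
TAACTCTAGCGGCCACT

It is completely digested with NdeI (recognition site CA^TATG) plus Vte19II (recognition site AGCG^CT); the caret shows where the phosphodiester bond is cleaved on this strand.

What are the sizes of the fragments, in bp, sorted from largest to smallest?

The NdeI site (CATATG) starts at position 114.
NdeI cuts after base 2 of each site, so after position 115.
Vte19II sites (AGCGCT) start at positions 5, 75.
Vte19II cuts after base 4 of each site, so after positions 8, 78.
Combined cut positions: 8, 78, 115.
Linear molecule, 3 cuts → 4 fragments:
  1–8 → 8 bp
  9–78 → 70 bp
  79–115 → 37 bp
  116–157 → 42 bp
Sorted largest to smallest: 70, 42, 37, 8 bp.

70, 42, 37, 8 bp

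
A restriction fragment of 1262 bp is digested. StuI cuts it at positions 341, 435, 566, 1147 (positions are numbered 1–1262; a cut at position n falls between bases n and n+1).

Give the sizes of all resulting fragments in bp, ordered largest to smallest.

581, 341, 131, 115, 94 bp

Linear molecule, 4 cuts → 5 fragments:
  341 − 0 = 341 bp
  435 − 341 = 94 bp
  566 − 435 = 131 bp
  1147 − 566 = 581 bp
  1262 − 1147 = 115 bp
Sorted largest to smallest: 581, 341, 131, 115, 94 bp.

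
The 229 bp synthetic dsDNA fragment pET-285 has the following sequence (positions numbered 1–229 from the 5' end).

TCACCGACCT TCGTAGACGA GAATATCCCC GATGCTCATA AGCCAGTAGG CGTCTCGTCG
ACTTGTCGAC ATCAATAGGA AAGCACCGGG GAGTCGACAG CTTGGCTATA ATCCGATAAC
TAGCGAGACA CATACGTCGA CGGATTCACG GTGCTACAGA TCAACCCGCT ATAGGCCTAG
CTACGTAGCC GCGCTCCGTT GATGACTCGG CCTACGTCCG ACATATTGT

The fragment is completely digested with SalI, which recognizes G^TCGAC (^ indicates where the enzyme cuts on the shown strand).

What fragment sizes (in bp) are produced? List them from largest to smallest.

SalI sites (GTCGAC) start at positions 57, 65, 93, 136.
SalI cuts after the first base of each site, so after positions 57, 65, 93, 136.
Linear molecule, 4 cuts → 5 fragments:
  1–57 → 57 bp
  58–65 → 8 bp
  66–93 → 28 bp
  94–136 → 43 bp
  137–229 → 93 bp
Sorted largest to smallest: 93, 57, 43, 28, 8 bp.

93, 57, 43, 28, 8 bp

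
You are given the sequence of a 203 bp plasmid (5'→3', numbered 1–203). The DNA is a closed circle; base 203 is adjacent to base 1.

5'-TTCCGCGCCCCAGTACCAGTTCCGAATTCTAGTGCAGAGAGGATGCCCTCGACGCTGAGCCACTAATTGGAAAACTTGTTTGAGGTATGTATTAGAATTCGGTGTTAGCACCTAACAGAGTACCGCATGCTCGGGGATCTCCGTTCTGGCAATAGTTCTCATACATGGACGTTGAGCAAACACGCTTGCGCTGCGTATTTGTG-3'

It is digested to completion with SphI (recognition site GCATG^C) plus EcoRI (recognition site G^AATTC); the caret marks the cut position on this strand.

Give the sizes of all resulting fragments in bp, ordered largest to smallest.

The SphI site (GCATGC) starts at position 125.
SphI cuts after base 5 of each site (before the last base), so after position 129.
EcoRI sites (GAATTC) start at positions 24, 95.
EcoRI cuts after the first base of each site, so after positions 24, 95.
Combined cut positions: 24, 95, 129.
Circular molecule, 3 cuts → 3 fragments:
  25–95 → 71 bp
  96–129 → 34 bp
  130–203 then 1–24 → 74 + 24 = 98 bp
Sorted largest to smallest: 98, 71, 34 bp.

98, 71, 34 bp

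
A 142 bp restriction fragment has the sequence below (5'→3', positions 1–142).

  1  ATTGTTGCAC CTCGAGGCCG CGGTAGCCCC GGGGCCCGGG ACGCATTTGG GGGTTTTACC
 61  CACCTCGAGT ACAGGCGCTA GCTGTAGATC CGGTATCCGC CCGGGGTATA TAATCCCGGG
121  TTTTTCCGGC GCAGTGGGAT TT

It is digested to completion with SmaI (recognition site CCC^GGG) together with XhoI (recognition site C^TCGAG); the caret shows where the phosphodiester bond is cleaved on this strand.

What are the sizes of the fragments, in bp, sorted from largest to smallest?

SmaI sites (CCCGGG) start at positions 28, 35, 100, 115.
SmaI cuts after base 3 of each site, so after positions 30, 37, 102, 117.
XhoI sites (CTCGAG) start at positions 11, 64.
XhoI cuts after the first base of each site, so after positions 11, 64.
Combined cut positions: 11, 30, 37, 64, 102, 117.
Linear molecule, 6 cuts → 7 fragments:
  1–11 → 11 bp
  12–30 → 19 bp
  31–37 → 7 bp
  38–64 → 27 bp
  65–102 → 38 bp
  103–117 → 15 bp
  118–142 → 25 bp
Sorted largest to smallest: 38, 27, 25, 19, 15, 11, 7 bp.

38, 27, 25, 19, 15, 11, 7 bp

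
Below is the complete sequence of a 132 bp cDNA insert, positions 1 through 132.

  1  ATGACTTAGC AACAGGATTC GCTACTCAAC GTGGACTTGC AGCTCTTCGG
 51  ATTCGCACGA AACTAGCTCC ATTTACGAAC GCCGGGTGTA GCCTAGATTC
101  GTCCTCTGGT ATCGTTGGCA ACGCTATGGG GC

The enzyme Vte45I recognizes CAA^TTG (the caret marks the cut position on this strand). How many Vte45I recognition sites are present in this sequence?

0

No occurrence of CAATTG is present in the sequence.
Vte45I does not cut: 0 sites.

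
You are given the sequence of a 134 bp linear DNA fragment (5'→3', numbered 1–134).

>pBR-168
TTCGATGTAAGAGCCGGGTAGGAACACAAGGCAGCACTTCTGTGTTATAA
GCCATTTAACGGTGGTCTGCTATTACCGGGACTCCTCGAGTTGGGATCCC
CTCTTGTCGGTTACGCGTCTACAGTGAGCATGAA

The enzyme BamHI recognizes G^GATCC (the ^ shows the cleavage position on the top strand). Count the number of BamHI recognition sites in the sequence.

GGATCC occurs starting at position 94.
BamHI cuts at 1 site.

1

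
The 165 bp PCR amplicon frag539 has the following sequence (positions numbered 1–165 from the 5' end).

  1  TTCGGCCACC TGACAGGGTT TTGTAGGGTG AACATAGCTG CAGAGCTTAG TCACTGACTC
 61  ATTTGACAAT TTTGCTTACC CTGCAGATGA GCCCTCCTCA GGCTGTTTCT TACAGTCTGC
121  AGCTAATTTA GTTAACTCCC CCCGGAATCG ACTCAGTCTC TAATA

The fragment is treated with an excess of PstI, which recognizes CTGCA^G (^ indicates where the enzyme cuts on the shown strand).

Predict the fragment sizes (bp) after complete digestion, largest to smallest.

44, 43, 42, 36 bp

PstI sites (CTGCAG) start at positions 38, 81, 117.
PstI cuts after base 5 of each site (before the last base), so after positions 42, 85, 121.
Linear molecule, 3 cuts → 4 fragments:
  1–42 → 42 bp
  43–85 → 43 bp
  86–121 → 36 bp
  122–165 → 44 bp
Sorted largest to smallest: 44, 43, 42, 36 bp.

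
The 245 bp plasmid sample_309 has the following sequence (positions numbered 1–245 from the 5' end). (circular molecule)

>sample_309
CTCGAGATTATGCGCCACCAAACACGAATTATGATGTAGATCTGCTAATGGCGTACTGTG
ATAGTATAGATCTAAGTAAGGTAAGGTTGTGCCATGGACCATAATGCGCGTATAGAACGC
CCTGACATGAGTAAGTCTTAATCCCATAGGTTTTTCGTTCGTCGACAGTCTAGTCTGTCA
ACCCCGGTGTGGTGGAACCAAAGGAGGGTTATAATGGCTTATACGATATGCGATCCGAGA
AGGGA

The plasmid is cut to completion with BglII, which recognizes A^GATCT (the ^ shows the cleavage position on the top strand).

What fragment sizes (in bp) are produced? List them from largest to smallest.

BglII sites (AGATCT) start at positions 38, 68.
BglII cuts after the first base of each site, so after positions 38, 68.
Circular molecule, 2 cuts → 2 fragments:
  39–68 → 30 bp
  69–245 then 1–38 → 177 + 38 = 215 bp
Sorted largest to smallest: 215, 30 bp.

215, 30 bp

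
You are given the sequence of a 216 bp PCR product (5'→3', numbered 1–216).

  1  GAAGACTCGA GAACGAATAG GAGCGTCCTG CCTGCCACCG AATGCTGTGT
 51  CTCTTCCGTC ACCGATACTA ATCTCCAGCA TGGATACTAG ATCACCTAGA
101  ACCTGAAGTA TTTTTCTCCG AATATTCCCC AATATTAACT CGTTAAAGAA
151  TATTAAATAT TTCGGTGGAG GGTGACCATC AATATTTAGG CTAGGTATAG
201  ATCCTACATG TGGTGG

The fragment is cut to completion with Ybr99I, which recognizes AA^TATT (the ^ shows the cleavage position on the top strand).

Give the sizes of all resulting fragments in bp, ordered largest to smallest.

Ybr99I sites (AATATT) start at positions 121, 131, 149, 156, 181.
Ybr99I cuts after base 2 of each site, so after positions 122, 132, 150, 157, 182.
Linear molecule, 5 cuts → 6 fragments:
  1–122 → 122 bp
  123–132 → 10 bp
  133–150 → 18 bp
  151–157 → 7 bp
  158–182 → 25 bp
  183–216 → 34 bp
Sorted largest to smallest: 122, 34, 25, 18, 10, 7 bp.

122, 34, 25, 18, 10, 7 bp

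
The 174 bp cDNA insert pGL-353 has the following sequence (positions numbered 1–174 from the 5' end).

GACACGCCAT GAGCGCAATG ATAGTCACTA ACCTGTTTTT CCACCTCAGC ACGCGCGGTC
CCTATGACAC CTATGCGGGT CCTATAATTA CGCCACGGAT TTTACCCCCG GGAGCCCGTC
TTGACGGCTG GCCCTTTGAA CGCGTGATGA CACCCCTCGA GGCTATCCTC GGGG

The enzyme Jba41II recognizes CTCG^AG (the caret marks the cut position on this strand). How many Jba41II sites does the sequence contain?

CTCGAG occurs starting at position 156.
Jba41II cuts at 1 site.

1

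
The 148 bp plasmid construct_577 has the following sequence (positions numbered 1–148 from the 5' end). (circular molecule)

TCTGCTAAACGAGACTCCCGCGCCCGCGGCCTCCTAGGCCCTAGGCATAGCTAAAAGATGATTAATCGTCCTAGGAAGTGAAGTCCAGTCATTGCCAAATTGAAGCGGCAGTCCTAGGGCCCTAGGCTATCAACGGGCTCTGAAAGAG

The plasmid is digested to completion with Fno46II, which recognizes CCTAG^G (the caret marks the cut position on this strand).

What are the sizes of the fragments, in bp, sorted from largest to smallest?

60, 43, 30, 8, 7 bp

Fno46II sites (CCTAGG) start at positions 33, 40, 70, 113, 121.
Fno46II cuts after base 5 of each site (before the last base), so after positions 37, 44, 74, 117, 125.
Circular molecule, 5 cuts → 5 fragments:
  38–44 → 7 bp
  45–74 → 30 bp
  75–117 → 43 bp
  118–125 → 8 bp
  126–148 then 1–37 → 23 + 37 = 60 bp
Sorted largest to smallest: 60, 43, 30, 8, 7 bp.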